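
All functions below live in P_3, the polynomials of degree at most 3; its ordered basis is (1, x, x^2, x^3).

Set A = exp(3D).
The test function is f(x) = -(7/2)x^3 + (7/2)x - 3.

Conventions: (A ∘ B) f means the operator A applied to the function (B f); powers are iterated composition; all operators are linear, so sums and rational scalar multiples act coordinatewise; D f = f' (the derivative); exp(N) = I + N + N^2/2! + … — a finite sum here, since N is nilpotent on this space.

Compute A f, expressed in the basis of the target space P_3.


the image equals g(x) = -(7/2)x^3 - (63/2)x^2 - 91x - 87

order-1 term: -(63/2)x^2 + 21/2
order-2 term: -(189/2)x
order-3 term: -189/2
the series for exp(3D) f terminates at order 3
exp(3D) f = -(7/2)x^3 - (63/2)x^2 - 91x - 87


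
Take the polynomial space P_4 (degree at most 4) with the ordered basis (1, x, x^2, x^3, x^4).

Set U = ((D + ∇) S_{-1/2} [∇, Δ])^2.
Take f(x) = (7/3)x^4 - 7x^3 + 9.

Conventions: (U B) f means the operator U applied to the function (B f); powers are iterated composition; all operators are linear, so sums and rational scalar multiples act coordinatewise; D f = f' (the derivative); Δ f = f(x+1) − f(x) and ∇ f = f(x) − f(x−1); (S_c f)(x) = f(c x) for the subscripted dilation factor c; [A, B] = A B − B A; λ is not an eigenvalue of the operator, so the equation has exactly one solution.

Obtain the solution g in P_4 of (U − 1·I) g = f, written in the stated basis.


write g with unknown coordinates in the stated basis and equate coefficients in (U − 1·I) g = f
solving from the highest basis element down gives g = -(7/3)x^4 + 7x^3 - 9
check: U g = 0
so U g − 1·g = (7/3)x^4 - 7x^3 + 9 = f ✓

the result is g(x) = -(7/3)x^4 + 7x^3 - 9


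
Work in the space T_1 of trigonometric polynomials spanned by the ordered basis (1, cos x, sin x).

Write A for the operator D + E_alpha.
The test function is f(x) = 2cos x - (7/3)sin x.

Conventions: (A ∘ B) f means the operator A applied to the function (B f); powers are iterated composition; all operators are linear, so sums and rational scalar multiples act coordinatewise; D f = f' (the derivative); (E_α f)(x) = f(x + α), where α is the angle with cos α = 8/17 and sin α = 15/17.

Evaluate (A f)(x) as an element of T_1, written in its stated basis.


the result is g(x) = -(176/51)cos x - (248/51)sin x

D f = -(7/3)cos x - 2sin x
E_alpha f = -(19/17)cos x - (146/51)sin x
(D + E_alpha) f = -(176/51)cos x - (248/51)sin x


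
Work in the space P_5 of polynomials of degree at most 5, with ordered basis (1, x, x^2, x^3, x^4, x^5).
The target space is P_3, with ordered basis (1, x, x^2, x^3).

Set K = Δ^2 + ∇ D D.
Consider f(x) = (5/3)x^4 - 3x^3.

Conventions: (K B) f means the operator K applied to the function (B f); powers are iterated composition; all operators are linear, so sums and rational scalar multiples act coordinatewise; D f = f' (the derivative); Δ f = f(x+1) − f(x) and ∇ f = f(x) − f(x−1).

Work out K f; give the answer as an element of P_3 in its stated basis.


the result is g(x) = 20x^2 + 62x - 98/3

Δ f = (20/3)x^3 + x^2 - (7/3)x - 4/3
Δ Δ f = 20x^2 + 22x + 16/3
D f = (20/3)x^3 - 9x^2
D D f = 20x^2 - 18x
∇ D D f = 40x - 38
(Δ^2 + ∇ D D) f = 20x^2 + 62x - 98/3


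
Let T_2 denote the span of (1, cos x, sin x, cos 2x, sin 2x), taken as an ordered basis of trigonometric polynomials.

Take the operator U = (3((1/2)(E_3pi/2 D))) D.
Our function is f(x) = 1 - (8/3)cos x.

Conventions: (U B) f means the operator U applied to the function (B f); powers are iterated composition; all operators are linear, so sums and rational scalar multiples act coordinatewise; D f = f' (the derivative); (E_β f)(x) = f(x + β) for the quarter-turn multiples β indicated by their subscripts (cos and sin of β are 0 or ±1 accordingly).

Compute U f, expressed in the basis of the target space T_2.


D f = (8/3)sin x
D D f = (8/3)cos x
E_3pi/2 D D f = (8/3)sin x
((1/2)(E_3pi/2 D)) D f = (4/3)sin x
(3((1/2)(E_3pi/2 D))) D f = 4sin x

the image equals g(x) = 4sin x


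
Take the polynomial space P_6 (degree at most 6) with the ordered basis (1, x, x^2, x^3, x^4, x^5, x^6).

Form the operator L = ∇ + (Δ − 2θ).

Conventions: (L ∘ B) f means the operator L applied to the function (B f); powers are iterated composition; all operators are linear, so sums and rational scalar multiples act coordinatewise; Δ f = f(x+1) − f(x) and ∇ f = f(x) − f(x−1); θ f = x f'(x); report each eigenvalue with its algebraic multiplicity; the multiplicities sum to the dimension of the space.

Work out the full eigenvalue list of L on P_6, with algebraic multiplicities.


λ = -12 (multiplicity 1), λ = -10 (multiplicity 1), λ = -8 (multiplicity 1), λ = -6 (multiplicity 1), λ = -4 (multiplicity 1), λ = -2 (multiplicity 1), λ = 0 (multiplicity 1)

image of 1: 0
image of x: -2x + 2
image of x^2: -4x^2 + 4x
image of x^3: -6x^3 + 6x^2 + 2
image of x^4: -8x^4 + 8x^3 + 8x
image of x^5: -10x^5 + 10x^4 + 20x^2 + 2
image of x^6: -12x^6 + 12x^5 + 40x^3 + 12x
the matrix is upper triangular; its diagonal is (0, -2, -4, -6, -8, -10, -12)
for a triangular matrix the eigenvalues are the diagonal entries, with algebraic multiplicity their repetition count


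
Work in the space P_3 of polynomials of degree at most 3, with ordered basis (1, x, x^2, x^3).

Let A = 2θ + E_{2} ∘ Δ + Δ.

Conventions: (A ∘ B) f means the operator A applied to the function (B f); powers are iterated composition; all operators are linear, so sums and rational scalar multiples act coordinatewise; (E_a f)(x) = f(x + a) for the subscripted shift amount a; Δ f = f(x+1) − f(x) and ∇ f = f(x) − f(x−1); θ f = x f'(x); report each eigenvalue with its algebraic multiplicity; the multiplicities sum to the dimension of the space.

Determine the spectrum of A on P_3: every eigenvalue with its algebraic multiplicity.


λ = 0 (multiplicity 1), λ = 2 (multiplicity 1), λ = 4 (multiplicity 1), λ = 6 (multiplicity 1)

image of 1: 0
image of x: 2x + 2
image of x^2: 4x^2 + 4x + 6
image of x^3: 6x^3 + 6x^2 + 18x + 20
the matrix is upper triangular; its diagonal is (0, 2, 4, 6)
for a triangular matrix the eigenvalues are the diagonal entries, with algebraic multiplicity their repetition count


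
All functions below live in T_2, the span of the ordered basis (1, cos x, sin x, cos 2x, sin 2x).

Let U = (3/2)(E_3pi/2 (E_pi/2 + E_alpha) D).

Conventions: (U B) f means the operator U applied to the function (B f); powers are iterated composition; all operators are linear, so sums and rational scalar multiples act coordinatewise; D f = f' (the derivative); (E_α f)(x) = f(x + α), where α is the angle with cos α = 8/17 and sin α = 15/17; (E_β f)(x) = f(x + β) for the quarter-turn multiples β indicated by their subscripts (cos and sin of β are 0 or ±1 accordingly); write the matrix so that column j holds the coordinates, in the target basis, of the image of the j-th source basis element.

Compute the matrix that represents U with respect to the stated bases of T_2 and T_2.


image of 1: 0
image of cos x: (12/17)cos x - (48/17)sin x
image of sin x: (48/17)cos x + (12/17)sin x
image of cos 2x: (720/289)cos 2x - (1350/289)sin 2x
image of sin 2x: (1350/289)cos 2x + (720/289)sin 2x
each image's coordinates form column j of the matrix

the matrix is [[0, 0, 0, 0, 0]; [0, 12/17, 48/17, 0, 0]; [0, -48/17, 12/17, 0, 0]; [0, 0, 0, 720/289, 1350/289]; [0, 0, 0, -1350/289, 720/289]] (rows listed top to bottom)


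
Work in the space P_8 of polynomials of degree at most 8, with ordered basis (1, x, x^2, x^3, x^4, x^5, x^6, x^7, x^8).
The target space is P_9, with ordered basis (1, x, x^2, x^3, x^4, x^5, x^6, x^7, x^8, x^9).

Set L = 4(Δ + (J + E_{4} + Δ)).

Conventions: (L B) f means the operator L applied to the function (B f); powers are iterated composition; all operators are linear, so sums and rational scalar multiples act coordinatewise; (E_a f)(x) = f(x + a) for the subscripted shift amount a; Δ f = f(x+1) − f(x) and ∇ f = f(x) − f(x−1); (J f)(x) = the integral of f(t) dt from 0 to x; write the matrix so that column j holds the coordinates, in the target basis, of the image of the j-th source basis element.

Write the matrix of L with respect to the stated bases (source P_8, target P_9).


the matrix is [[4, 24, 72, 264, 1032, 4104, 16392, 65544, 262152]; [4, 4, 48, 216, 1056, 5160, 24624, 114744, 524352]; [0, 2, 4, 72, 432, 2640, 15480, 86184, 458976]; [0, 0, 4/3, 4, 96, 720, 5280, 36120, 229824]; [0, 0, 0, 1, 4, 120, 1080, 9240, 72240]; [0, 0, 0, 0, 4/5, 4, 144, 1512, 14784]; [0, 0, 0, 0, 0, 2/3, 4, 168, 2016]; [0, 0, 0, 0, 0, 0, 4/7, 4, 192]; [0, 0, 0, 0, 0, 0, 0, 1/2, 4]; [0, 0, 0, 0, 0, 0, 0, 0, 4/9]] (rows listed top to bottom)

image of 1: 4x + 4
image of x: 2x^2 + 4x + 24
image of x^2: (4/3)x^3 + 4x^2 + 48x + 72
image of x^3: x^4 + 4x^3 + 72x^2 + 216x + 264
image of x^4: (4/5)x^5 + 4x^4 + 96x^3 + 432x^2 + 1056x + 1032
image of x^5: (2/3)x^6 + 4x^5 + 120x^4 + 720x^3 + 2640x^2 + 5160x + 4104
image of x^6: (4/7)x^7 + 4x^6 + 144x^5 + 1080x^4 + 5280x^3 + 15480x^2 + 24624x + 16392
image of x^7: (1/2)x^8 + 4x^7 + 168x^6 + 1512x^5 + 9240x^4 + 36120x^3 + 86184x^2 + 114744x + 65544
image of x^8: (4/9)x^9 + 4x^8 + 192x^7 + 2016x^6 + 14784x^5 + 72240x^4 + 229824x^3 + 458976x^2 + 524352x + 262152
each image's coordinates form column j of the matrix


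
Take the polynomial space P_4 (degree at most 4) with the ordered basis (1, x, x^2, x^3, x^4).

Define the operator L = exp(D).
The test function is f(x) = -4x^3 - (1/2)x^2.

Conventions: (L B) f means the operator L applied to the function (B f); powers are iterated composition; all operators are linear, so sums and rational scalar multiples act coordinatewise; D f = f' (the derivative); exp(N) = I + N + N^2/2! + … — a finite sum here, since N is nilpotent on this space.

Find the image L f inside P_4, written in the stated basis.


g(x) = -4x^3 - (25/2)x^2 - 13x - 9/2

order-1 term: -12x^2 - x
order-2 term: -12x - 1/2
order-3 term: -4
the series for exp(D) f terminates at order 3
exp(D) f = -4x^3 - (25/2)x^2 - 13x - 9/2


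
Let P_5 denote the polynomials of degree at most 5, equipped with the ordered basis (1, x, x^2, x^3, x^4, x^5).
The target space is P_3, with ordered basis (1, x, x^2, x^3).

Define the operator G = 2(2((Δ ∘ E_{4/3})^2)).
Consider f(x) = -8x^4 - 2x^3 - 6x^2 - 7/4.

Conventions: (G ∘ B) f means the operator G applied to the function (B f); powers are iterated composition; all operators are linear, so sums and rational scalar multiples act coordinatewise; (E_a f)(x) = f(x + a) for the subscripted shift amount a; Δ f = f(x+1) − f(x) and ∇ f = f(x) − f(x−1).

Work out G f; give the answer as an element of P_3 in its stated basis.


the result is g(x) = -384x^2 - 2864x - 16352/3

E_{4/3} f = -8x^4 - (134/3)x^3 - (298/3)x^2 - (2768/27)x - 13751/324
Δ E_{4/3} f = -32x^3 - 182x^2 - (1094/3)x - 6872/27
E_{4/3} (Δ ∘ E_{4/3}) f = -32x^3 - 310x^2 - (3062/3)x - 30784/27
Δ E_{4/3} (Δ ∘ E_{4/3}) f = -96x^2 - 716x - 4088/3
(2((Δ ∘ E_{4/3})^2)) f = -192x^2 - 1432x - 8176/3
(2(2((Δ ∘ E_{4/3})^2))) f = -384x^2 - 2864x - 16352/3


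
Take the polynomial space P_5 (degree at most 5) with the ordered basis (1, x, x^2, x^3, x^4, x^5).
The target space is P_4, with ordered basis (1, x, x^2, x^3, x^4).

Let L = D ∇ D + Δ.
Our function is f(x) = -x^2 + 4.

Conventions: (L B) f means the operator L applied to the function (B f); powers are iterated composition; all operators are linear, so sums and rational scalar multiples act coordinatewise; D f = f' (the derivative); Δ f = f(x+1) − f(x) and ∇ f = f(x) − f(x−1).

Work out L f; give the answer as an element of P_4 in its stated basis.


D f = -2x
∇ D f = -2
D ∇ D f = 0
Δ f = -2x - 1
(D ∇ D + Δ) f = -2x - 1

the image equals g(x) = -2x - 1


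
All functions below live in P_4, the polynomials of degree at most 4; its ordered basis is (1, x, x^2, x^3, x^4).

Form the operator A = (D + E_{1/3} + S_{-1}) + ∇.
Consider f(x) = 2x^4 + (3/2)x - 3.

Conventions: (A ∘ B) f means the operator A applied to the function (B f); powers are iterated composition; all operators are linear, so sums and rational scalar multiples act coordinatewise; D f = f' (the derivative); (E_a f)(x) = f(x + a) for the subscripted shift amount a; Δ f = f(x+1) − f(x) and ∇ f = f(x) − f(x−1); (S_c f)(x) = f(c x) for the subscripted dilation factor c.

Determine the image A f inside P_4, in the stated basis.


D f = 8x^3 + 3/2
E_{1/3} f = 2x^4 + (8/3)x^3 + (4/3)x^2 + (97/54)x - 401/162
S_{-1} f = 2x^4 - (3/2)x - 3
(D + E_{1/3} + S_{-1}) f = 4x^4 + (32/3)x^3 + (4/3)x^2 + (8/27)x - 322/81
∇ f = 8x^3 - 12x^2 + 8x - 1/2
((D + E_{1/3} + S_{-1}) + ∇) f = 4x^4 + (56/3)x^3 - (32/3)x^2 + (224/27)x - 725/162

the result is g(x) = 4x^4 + (56/3)x^3 - (32/3)x^2 + (224/27)x - 725/162


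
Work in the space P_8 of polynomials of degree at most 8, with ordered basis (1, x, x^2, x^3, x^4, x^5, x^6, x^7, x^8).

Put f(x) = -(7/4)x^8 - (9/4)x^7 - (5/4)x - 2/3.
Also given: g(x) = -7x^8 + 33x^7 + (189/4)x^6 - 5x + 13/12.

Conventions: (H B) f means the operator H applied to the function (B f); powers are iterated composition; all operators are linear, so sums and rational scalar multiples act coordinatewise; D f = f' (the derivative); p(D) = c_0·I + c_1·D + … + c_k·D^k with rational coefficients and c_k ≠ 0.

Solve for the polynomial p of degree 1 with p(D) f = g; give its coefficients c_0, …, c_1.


D^0 f = -(7/4)x^8 - (9/4)x^7 - (5/4)x - 2/3
D^1 f = -14x^7 - (63/4)x^6 - 5/4
matching coefficients of g against c_0 f + c_1 Df + … from the top degree down determines the c_i
solution: c_0 = 4, c_1 = -3

c_0 = 4, c_1 = -3


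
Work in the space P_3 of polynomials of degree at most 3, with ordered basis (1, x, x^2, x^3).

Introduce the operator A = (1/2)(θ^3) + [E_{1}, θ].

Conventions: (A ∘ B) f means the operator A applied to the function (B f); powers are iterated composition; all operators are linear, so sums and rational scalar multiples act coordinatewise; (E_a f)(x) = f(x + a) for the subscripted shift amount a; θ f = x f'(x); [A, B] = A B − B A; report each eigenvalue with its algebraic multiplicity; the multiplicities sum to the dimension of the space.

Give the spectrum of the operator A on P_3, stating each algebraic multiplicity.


image of 1: 0
image of x: (1/2)x + 1
image of x^2: 4x^2 + 2x + 2
image of x^3: (27/2)x^3 + 3x^2 + 6x + 3
the matrix is upper triangular; its diagonal is (0, 1/2, 4, 27/2)
for a triangular matrix the eigenvalues are the diagonal entries, with algebraic multiplicity their repetition count

λ = 0 (multiplicity 1), λ = 1/2 (multiplicity 1), λ = 4 (multiplicity 1), λ = 27/2 (multiplicity 1)


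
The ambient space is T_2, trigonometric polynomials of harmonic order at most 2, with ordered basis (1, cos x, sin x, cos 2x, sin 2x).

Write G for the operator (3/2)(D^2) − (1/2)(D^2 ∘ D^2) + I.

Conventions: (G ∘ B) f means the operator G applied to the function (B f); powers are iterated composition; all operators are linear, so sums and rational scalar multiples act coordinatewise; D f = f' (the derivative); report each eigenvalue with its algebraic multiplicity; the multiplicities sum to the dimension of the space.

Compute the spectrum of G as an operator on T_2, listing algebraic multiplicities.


image of 1: 1
image of cos x: -cos x
image of sin x: -sin x
image of cos 2x: -13cos 2x
image of sin 2x: -13sin 2x
the matrix is diagonal; its diagonal is (1, -1, -1, -13, -13)
for a triangular matrix the eigenvalues are the diagonal entries, with algebraic multiplicity their repetition count

λ = -13 (multiplicity 2), λ = -1 (multiplicity 2), λ = 1 (multiplicity 1)


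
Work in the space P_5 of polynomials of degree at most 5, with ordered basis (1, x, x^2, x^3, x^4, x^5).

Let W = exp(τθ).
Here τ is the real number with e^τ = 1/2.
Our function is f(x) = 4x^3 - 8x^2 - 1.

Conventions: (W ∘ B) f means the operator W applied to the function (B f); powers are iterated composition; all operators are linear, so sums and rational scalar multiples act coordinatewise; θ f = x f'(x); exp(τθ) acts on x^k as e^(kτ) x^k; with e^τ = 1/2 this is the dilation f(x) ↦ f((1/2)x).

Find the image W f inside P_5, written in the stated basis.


exp(τθ) x^k = e^(kτ) x^k; with e^τ = 1/2 this sends x^k to (1/2)^k x^k
x^2 ↦ 1/4 x^2
x^3 ↦ 1/8 x^3
applying this coordinatewise to f: exp(τθ) f = (1/2)x^3 - 2x^2 - 1

the result is g(x) = (1/2)x^3 - 2x^2 - 1


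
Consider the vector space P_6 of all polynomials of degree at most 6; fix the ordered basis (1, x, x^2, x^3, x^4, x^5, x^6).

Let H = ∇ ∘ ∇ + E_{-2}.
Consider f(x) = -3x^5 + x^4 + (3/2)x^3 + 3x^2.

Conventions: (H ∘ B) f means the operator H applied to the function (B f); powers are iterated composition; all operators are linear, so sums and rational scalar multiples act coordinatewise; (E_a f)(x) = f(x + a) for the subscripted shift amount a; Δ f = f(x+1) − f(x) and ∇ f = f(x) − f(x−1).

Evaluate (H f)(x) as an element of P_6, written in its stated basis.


∇ f = -15x^4 + 34x^3 - (63/2)x^2 + (41/2)x - 11/2
∇ ∇ f = -60x^3 + 192x^2 - 225x + 101
E_{-2} f = -3x^5 + 31x^4 - (253/2)x^3 + 258x^2 - 266x + 112
(∇ ∘ ∇ + E_{-2}) f = -3x^5 + 31x^4 - (373/2)x^3 + 450x^2 - 491x + 213

the image equals g(x) = -3x^5 + 31x^4 - (373/2)x^3 + 450x^2 - 491x + 213


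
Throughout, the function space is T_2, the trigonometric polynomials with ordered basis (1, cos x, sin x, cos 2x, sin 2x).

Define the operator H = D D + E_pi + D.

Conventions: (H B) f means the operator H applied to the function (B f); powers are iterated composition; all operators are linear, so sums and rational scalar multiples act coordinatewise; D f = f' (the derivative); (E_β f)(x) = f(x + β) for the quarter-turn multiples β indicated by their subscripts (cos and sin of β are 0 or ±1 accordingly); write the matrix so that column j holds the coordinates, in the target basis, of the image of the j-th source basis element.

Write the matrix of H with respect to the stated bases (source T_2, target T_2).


the matrix is [[1, 0, 0, 0, 0]; [0, -2, 1, 0, 0]; [0, -1, -2, 0, 0]; [0, 0, 0, -3, 2]; [0, 0, 0, -2, -3]] (rows listed top to bottom)

image of 1: 1
image of cos x: -2cos x - sin x
image of sin x: cos x - 2sin x
image of cos 2x: -3cos 2x - 2sin 2x
image of sin 2x: 2cos 2x - 3sin 2x
each image's coordinates form column j of the matrix


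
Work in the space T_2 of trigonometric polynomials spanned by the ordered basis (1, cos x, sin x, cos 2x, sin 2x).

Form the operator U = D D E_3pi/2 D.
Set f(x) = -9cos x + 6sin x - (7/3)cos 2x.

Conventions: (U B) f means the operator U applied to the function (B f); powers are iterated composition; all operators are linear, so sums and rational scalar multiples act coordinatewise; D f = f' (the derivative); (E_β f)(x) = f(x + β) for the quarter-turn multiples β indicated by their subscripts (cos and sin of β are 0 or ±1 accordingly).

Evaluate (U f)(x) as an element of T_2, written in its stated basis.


the result is g(x) = 9cos x - 6sin x + (56/3)sin 2x

D f = 6cos x + 9sin x + (14/3)sin 2x
E_3pi/2 D f = -9cos x + 6sin x - (14/3)sin 2x
D E_3pi/2 D f = 6cos x + 9sin x - (28/3)cos 2x
D D E_3pi/2 D f = 9cos x - 6sin x + (56/3)sin 2x


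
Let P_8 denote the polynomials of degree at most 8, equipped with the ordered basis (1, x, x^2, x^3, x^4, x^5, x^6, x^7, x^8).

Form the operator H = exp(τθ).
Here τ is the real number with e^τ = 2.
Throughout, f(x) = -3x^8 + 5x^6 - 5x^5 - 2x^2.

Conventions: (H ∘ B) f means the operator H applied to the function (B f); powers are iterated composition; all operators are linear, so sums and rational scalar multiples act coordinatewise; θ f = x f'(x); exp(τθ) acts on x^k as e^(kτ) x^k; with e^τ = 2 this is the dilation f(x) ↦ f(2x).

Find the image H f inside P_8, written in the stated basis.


the image equals g(x) = -768x^8 + 320x^6 - 160x^5 - 8x^2

exp(τθ) x^k = e^(kτ) x^k; with e^τ = 2 this sends x^k to 2^k x^k
x^2 ↦ 4 x^2
x^5 ↦ 32 x^5
x^6 ↦ 64 x^6
x^8 ↦ 256 x^8
applying this coordinatewise to f: exp(τθ) f = -768x^8 + 320x^6 - 160x^5 - 8x^2


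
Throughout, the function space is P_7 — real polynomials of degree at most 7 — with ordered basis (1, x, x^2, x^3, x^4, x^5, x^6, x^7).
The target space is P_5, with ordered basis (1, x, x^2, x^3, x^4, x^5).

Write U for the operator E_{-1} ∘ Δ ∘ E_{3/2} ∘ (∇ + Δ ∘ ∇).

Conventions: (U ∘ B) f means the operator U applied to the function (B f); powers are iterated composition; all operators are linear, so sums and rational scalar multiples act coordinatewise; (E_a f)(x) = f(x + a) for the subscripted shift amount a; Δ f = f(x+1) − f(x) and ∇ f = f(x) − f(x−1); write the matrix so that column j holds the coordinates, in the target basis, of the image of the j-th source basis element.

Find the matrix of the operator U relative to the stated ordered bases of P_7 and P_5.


the matrix is [[0, 0, 2, 9, 29, 165/2, 1771/8, 9219/16]; [0, 0, 0, 6, 36, 145, 495, 12397/8]; [0, 0, 0, 0, 12, 90, 435, 3465/2]; [0, 0, 0, 0, 0, 20, 180, 1015]; [0, 0, 0, 0, 0, 0, 30, 315]; [0, 0, 0, 0, 0, 0, 0, 42]] (rows listed top to bottom)

image of 1: 0
image of x: 0
image of x^2: 2
image of x^3: 6x + 9
image of x^4: 12x^2 + 36x + 29
image of x^5: 20x^3 + 90x^2 + 145x + 165/2
image of x^6: 30x^4 + 180x^3 + 435x^2 + 495x + 1771/8
image of x^7: 42x^5 + 315x^4 + 1015x^3 + (3465/2)x^2 + (12397/8)x + 9219/16
each image's coordinates form column j of the matrix


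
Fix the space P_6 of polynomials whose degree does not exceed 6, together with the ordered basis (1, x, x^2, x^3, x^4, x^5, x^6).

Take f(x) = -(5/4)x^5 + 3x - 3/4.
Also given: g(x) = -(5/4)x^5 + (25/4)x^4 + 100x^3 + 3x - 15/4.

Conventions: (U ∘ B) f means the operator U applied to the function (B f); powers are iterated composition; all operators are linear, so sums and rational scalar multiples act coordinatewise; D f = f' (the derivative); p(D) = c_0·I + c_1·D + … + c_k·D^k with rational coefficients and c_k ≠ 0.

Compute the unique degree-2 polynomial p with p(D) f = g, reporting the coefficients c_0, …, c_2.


p(D) = I − D − 4·D^2, i.e. c_0 = 1, c_1 = -1, c_2 = -4

D^0 f = -(5/4)x^5 + 3x - 3/4
D^1 f = -(25/4)x^4 + 3
D^2 f = -25x^3
matching coefficients of g against c_0 f + c_1 Df + … from the top degree down determines the c_i
solution: c_0 = 1, c_1 = -1, c_2 = -4


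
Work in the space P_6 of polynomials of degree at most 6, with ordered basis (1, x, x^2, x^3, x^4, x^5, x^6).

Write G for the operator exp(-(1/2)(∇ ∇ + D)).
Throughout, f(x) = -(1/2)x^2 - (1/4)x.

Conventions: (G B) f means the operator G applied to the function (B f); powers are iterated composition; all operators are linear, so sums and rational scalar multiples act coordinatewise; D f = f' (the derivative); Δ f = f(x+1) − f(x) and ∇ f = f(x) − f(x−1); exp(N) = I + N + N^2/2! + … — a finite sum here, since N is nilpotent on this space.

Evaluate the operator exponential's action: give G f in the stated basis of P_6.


order-1 term: (1/2)x + 5/8
order-2 term: -1/8
the series for exp(-(1/2)(∇ ∇ + D)) f terminates at order 2
exp(-(1/2)(∇ ∇ + D)) f = -(1/2)x^2 + (1/4)x + 1/2

g(x) = -(1/2)x^2 + (1/4)x + 1/2


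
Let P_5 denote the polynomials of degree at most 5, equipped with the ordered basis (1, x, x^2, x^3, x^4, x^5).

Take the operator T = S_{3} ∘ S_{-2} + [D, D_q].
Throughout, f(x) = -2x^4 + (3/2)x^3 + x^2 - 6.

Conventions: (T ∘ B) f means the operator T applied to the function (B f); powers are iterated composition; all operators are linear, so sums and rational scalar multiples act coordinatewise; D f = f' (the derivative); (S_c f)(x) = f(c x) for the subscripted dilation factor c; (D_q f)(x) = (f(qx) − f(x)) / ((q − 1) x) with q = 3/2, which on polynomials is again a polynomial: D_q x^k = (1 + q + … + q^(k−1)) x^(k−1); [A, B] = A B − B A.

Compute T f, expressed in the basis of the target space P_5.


g(x) = -2592x^4 - 324x^3 + (101/4)x^2 + 3x - 11/2

S_{-2} f = -32x^4 - 12x^3 + 4x^2 - 6
S_{3} S_{-2} f = -2592x^4 - 324x^3 + 36x^2 - 6
D_q f = -(65/4)x^3 + (57/8)x^2 + (5/2)x
D D_q f = -(195/4)x^2 + (57/4)x + 5/2
D f = -8x^3 + (9/2)x^2 + 2x
D_q D f = -38x^2 + (45/4)x + 2
[D, D_q] f = -(43/4)x^2 + 3x + 1/2
(S_{3} ∘ S_{-2} + [D, D_q]) f = -2592x^4 - 324x^3 + (101/4)x^2 + 3x - 11/2


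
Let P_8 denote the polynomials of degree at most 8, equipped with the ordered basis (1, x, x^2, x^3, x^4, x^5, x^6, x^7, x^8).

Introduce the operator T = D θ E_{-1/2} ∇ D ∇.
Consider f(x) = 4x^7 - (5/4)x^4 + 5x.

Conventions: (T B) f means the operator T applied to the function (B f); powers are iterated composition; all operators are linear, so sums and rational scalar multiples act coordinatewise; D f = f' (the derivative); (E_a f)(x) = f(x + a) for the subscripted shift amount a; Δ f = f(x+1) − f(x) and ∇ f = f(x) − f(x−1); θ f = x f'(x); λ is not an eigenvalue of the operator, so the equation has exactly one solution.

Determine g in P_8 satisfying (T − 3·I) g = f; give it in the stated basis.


write g with unknown coordinates in the stated basis and equate coefficients in (T − 3·I) g = f
solving from the highest basis element down gives g = -(4/3)x^7 + (5/12)x^4 - (4480/3)x^3 + 5040x^2 - 5415x + 4630/3
check: T g = -4480x^3 + 15120x^2 - 16240x + 4630
so T g − 3·g = 4x^7 - (5/4)x^4 + 5x = f ✓

g(x) = -(4/3)x^7 + (5/12)x^4 - (4480/3)x^3 + 5040x^2 - 5415x + 4630/3


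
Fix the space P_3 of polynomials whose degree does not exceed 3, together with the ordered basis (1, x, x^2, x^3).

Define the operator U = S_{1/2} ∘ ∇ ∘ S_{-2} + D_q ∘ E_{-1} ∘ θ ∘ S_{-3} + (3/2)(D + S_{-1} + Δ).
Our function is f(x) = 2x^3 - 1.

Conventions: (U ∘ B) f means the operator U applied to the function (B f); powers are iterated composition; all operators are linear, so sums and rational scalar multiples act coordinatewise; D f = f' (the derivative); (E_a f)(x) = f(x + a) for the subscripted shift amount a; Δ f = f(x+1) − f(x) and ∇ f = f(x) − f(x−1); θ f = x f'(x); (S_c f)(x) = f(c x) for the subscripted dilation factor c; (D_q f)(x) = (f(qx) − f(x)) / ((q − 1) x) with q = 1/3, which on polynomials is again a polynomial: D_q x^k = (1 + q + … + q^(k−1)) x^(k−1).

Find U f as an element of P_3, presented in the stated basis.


S_{-2} f = -16x^3 - 1
∇ S_{-2} f = -48x^2 + 48x - 16
S_{1/2} ∇ S_{-2} f = -12x^2 + 24x - 16
S_{-3} f = -54x^3 - 1
θ S_{-3} f = -162x^3
E_{-1} θ S_{-3} f = -162x^3 + 486x^2 - 486x + 162
D_q (E_{-1} ∘ θ) S_{-3} f = -234x^2 + 648x - 486
D f = 6x^2
S_{-1} f = -2x^3 - 1
Δ f = 6x^2 + 6x + 2
(D + S_{-1} + Δ) f = -2x^3 + 12x^2 + 6x + 1
((3/2)(D + S_{-1} + Δ)) f = -3x^3 + 18x^2 + 9x + 3/2
(S_{1/2} ∘ ∇ ∘ S_{-2} + D_q ∘ E_{-1} ∘ θ ∘ S_{-3} + (3/2)(D + S_{-1} + Δ)) f = -3x^3 - 228x^2 + 681x - 1001/2

the result is g(x) = -3x^3 - 228x^2 + 681x - 1001/2


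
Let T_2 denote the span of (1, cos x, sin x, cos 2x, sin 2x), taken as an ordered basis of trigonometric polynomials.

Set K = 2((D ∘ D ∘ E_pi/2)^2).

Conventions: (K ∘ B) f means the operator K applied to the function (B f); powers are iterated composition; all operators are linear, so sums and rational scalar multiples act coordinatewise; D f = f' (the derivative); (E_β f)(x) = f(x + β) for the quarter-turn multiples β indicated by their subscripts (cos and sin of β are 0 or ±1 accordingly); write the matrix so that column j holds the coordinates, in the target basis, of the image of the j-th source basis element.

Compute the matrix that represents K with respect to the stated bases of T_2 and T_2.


image of 1: 0
image of cos x: -2cos x
image of sin x: -2sin x
image of cos 2x: 32cos 2x
image of sin 2x: 32sin 2x
each image's coordinates form column j of the matrix

the matrix is [[0, 0, 0, 0, 0]; [0, -2, 0, 0, 0]; [0, 0, -2, 0, 0]; [0, 0, 0, 32, 0]; [0, 0, 0, 0, 32]] (rows listed top to bottom)


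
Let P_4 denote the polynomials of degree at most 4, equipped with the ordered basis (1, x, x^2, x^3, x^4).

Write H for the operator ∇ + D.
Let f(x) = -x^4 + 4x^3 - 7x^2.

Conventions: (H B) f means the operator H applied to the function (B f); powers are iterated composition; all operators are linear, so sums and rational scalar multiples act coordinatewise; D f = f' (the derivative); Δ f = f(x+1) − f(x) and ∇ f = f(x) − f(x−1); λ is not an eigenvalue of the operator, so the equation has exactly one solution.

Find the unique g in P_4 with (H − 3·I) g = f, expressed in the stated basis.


the image equals g(x) = (1/3)x^4 - (4/9)x^3 + (7/9)x^2 + (52/27)x + 62/81

write g with unknown coordinates in the stated basis and equate coefficients in (H − 3·I) g = f
solving from the highest basis element down gives g = (1/3)x^4 - (4/9)x^3 + (7/9)x^2 + (52/27)x + 62/81
check: H g = (8/3)x^3 - (14/3)x^2 + (52/9)x + 62/27
so H g − 3·g = -x^4 + 4x^3 - 7x^2 = f ✓


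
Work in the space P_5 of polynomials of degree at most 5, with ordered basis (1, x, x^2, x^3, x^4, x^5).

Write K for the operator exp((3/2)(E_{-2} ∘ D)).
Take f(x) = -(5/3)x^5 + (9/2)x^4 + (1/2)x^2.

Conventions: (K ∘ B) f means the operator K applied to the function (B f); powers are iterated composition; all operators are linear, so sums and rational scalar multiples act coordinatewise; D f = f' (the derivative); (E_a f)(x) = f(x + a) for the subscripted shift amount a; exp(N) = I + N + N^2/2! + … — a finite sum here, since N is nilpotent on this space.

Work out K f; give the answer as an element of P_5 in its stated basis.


the result is g(x) = -(5/3)x^5 - 8x^4 + (179/2)x^3 - 7x^2 - (13871/16)x + 3649/4

order-1 term: -(25/2)x^4 + 127x^3 - 462x^2 + (1451/2)x - 419
order-2 term: -(75/2)x^3 + (2043/4)x^2 - 2286x + 26985/8
order-3 term: -(225/4)x^2 + (2943/4)x - 4779/2
order-4 term: -(675/16)x + 11529/32
order-5 term: -405/32
the series for exp((3/2)(E_{-2} ∘ D)) f terminates at order 5
exp((3/2)(E_{-2} ∘ D)) f = -(5/3)x^5 - 8x^4 + (179/2)x^3 - 7x^2 - (13871/16)x + 3649/4


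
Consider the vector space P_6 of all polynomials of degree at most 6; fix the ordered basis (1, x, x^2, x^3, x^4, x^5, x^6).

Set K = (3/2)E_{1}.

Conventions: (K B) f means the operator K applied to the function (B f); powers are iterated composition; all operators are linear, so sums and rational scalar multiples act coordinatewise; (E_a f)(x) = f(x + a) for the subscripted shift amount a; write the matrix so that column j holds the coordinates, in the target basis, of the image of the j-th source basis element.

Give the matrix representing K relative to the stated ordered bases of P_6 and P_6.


the matrix is [[3/2, 3/2, 3/2, 3/2, 3/2, 3/2, 3/2]; [0, 3/2, 3, 9/2, 6, 15/2, 9]; [0, 0, 3/2, 9/2, 9, 15, 45/2]; [0, 0, 0, 3/2, 6, 15, 30]; [0, 0, 0, 0, 3/2, 15/2, 45/2]; [0, 0, 0, 0, 0, 3/2, 9]; [0, 0, 0, 0, 0, 0, 3/2]] (rows listed top to bottom)

image of 1: 3/2
image of x: (3/2)x + 3/2
image of x^2: (3/2)x^2 + 3x + 3/2
image of x^3: (3/2)x^3 + (9/2)x^2 + (9/2)x + 3/2
image of x^4: (3/2)x^4 + 6x^3 + 9x^2 + 6x + 3/2
image of x^5: (3/2)x^5 + (15/2)x^4 + 15x^3 + 15x^2 + (15/2)x + 3/2
image of x^6: (3/2)x^6 + 9x^5 + (45/2)x^4 + 30x^3 + (45/2)x^2 + 9x + 3/2
each image's coordinates form column j of the matrix


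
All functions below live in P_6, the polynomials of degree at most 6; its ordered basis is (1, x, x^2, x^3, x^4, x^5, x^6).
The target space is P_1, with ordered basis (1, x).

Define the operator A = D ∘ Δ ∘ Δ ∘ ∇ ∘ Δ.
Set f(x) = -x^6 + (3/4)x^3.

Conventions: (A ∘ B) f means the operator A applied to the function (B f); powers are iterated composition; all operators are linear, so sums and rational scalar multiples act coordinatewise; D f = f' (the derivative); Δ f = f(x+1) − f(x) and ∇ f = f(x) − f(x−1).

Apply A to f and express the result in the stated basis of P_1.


Δ f = -6x^5 - 15x^4 - 20x^3 - (51/4)x^2 - (15/4)x - 1/4
∇ Δ f = -30x^4 - 30x^2 + (9/2)x - 2
Δ ∇ Δ f = -120x^3 - 180x^2 - 180x - 111/2
Δ (Δ ∘ ∇ ∘ Δ) f = -360x^2 - 720x - 480
D Δ (Δ ∘ ∇ ∘ Δ) f = -720x - 720

the result is g(x) = -720x - 720


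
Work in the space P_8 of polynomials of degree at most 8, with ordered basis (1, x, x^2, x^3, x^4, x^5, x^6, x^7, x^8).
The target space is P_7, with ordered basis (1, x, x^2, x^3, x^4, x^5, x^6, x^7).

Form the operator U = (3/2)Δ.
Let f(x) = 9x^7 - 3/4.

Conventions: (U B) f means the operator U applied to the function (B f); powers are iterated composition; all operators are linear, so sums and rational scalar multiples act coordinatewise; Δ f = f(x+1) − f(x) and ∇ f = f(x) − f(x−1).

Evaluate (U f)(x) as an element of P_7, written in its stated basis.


the result is g(x) = (189/2)x^6 + (567/2)x^5 + (945/2)x^4 + (945/2)x^3 + (567/2)x^2 + (189/2)x + 27/2

Δ f = 63x^6 + 189x^5 + 315x^4 + 315x^3 + 189x^2 + 63x + 9
((3/2)Δ) f = (189/2)x^6 + (567/2)x^5 + (945/2)x^4 + (945/2)x^3 + (567/2)x^2 + (189/2)x + 27/2


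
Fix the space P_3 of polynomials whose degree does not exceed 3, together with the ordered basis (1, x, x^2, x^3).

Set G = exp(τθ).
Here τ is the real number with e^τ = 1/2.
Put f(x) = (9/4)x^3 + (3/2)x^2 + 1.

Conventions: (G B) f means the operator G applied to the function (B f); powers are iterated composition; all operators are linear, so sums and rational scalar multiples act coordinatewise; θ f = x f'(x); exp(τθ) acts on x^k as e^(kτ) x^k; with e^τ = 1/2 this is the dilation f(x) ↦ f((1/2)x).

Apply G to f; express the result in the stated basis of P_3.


the image equals g(x) = (9/32)x^3 + (3/8)x^2 + 1

exp(τθ) x^k = e^(kτ) x^k; with e^τ = 1/2 this sends x^k to (1/2)^k x^k
x^2 ↦ 1/4 x^2
x^3 ↦ 1/8 x^3
applying this coordinatewise to f: exp(τθ) f = (9/32)x^3 + (3/8)x^2 + 1


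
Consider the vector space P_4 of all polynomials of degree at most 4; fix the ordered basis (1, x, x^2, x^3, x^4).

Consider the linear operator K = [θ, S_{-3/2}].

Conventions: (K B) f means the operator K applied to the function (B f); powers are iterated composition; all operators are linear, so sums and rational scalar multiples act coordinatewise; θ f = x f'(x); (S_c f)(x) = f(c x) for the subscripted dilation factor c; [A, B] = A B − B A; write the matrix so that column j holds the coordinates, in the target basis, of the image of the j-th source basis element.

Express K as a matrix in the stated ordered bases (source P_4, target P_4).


image of 1: 0
image of x: 0
image of x^2: 0
image of x^3: 0
image of x^4: 0
each image's coordinates form column j of the matrix

the matrix is [[0, 0, 0, 0, 0]; [0, 0, 0, 0, 0]; [0, 0, 0, 0, 0]; [0, 0, 0, 0, 0]; [0, 0, 0, 0, 0]] (rows listed top to bottom)


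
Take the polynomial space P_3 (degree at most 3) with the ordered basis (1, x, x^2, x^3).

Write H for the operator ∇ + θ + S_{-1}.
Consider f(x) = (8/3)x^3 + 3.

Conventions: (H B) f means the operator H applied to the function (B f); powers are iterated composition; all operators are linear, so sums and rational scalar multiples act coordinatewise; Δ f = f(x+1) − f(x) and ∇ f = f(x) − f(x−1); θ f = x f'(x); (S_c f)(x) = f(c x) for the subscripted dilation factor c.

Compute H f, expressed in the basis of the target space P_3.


the image equals g(x) = (16/3)x^3 + 8x^2 - 8x + 17/3

∇ f = 8x^2 - 8x + 8/3
θ f = 8x^3
S_{-1} f = -(8/3)x^3 + 3
(∇ + θ + S_{-1}) f = (16/3)x^3 + 8x^2 - 8x + 17/3


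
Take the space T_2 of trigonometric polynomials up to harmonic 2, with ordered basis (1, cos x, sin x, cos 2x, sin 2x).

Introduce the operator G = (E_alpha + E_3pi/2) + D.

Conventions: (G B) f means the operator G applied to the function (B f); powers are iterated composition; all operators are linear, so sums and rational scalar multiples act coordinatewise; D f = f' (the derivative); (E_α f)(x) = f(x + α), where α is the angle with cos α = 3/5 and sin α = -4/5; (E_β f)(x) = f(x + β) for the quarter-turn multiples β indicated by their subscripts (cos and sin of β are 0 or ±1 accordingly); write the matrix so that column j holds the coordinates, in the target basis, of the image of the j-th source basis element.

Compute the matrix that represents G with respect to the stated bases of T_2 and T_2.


image of 1: 2
image of cos x: (3/5)cos x + (4/5)sin x
image of sin x: -(4/5)cos x + (3/5)sin x
image of cos 2x: -(32/25)cos 2x - (26/25)sin 2x
image of sin 2x: (26/25)cos 2x - (32/25)sin 2x
each image's coordinates form column j of the matrix

the matrix is [[2, 0, 0, 0, 0]; [0, 3/5, -4/5, 0, 0]; [0, 4/5, 3/5, 0, 0]; [0, 0, 0, -32/25, 26/25]; [0, 0, 0, -26/25, -32/25]] (rows listed top to bottom)


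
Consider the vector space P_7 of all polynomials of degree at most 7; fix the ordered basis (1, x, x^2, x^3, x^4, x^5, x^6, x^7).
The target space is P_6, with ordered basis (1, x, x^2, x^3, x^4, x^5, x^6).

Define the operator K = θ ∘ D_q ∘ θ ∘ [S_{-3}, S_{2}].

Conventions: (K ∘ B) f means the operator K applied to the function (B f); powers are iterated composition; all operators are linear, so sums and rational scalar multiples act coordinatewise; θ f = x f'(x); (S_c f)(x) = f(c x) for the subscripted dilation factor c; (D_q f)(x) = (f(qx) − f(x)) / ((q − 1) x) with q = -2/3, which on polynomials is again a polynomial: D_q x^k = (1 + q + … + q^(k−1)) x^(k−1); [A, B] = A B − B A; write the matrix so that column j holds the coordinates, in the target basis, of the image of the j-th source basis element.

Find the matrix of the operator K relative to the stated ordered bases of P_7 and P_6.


the matrix is [[0, 0, 0, 0, 0, 0, 0, 0]; [0, 0, 0, 0, 0, 0, 0, 0]; [0, 0, 0, 0, 0, 0, 0, 0]; [0, 0, 0, 0, 0, 0, 0, 0]; [0, 0, 0, 0, 0, 0, 0, 0]; [0, 0, 0, 0, 0, 0, 0, 0]; [0, 0, 0, 0, 0, 0, 0, 0]] (rows listed top to bottom)

image of 1: 0
image of x: 0
image of x^2: 0
image of x^3: 0
image of x^4: 0
image of x^5: 0
image of x^6: 0
image of x^7: 0
each image's coordinates form column j of the matrix


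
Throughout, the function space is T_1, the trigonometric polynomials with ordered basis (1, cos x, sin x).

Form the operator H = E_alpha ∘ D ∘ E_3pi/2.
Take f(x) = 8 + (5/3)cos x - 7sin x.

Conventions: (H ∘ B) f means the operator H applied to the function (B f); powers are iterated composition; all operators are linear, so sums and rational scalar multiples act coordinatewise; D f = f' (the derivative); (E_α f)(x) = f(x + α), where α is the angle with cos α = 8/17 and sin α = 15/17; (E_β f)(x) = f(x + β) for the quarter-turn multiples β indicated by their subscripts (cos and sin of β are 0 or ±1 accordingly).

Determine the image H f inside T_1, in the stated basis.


the result is g(x) = -(275/51)cos x - (81/17)sin x

E_3pi/2 f = 8 + 7cos x + (5/3)sin x
D E_3pi/2 f = (5/3)cos x - 7sin x
E_alpha D E_3pi/2 f = -(275/51)cos x - (81/17)sin x


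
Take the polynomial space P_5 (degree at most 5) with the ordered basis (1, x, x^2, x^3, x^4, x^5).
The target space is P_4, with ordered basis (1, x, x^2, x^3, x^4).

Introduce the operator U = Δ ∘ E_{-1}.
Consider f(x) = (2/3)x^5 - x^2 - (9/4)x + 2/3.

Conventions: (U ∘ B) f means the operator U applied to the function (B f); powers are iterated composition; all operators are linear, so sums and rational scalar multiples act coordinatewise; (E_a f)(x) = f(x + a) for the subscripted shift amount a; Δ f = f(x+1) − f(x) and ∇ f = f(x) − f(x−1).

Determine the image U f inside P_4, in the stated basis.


E_{-1} f = (2/3)x^5 - (10/3)x^4 + (20/3)x^3 - (23/3)x^2 + (37/12)x + 5/4
Δ E_{-1} f = (10/3)x^4 - (20/3)x^3 + (20/3)x^2 - (16/3)x - 7/12

the result is g(x) = (10/3)x^4 - (20/3)x^3 + (20/3)x^2 - (16/3)x - 7/12


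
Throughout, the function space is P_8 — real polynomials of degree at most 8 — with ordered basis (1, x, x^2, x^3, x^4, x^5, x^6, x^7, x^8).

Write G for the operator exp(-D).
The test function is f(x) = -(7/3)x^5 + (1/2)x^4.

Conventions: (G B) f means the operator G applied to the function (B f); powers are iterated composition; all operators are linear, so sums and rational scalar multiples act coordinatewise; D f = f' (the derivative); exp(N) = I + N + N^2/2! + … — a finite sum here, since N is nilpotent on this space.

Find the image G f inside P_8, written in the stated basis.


order-1 term: (35/3)x^4 - 2x^3
order-2 term: -(70/3)x^3 + 3x^2
order-3 term: (70/3)x^2 - 2x
order-4 term: -(35/3)x + 1/2
order-5 term: 7/3
the series for exp(-D) f terminates at order 5
exp(-D) f = -(7/3)x^5 + (73/6)x^4 - (76/3)x^3 + (79/3)x^2 - (41/3)x + 17/6

g(x) = -(7/3)x^5 + (73/6)x^4 - (76/3)x^3 + (79/3)x^2 - (41/3)x + 17/6
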